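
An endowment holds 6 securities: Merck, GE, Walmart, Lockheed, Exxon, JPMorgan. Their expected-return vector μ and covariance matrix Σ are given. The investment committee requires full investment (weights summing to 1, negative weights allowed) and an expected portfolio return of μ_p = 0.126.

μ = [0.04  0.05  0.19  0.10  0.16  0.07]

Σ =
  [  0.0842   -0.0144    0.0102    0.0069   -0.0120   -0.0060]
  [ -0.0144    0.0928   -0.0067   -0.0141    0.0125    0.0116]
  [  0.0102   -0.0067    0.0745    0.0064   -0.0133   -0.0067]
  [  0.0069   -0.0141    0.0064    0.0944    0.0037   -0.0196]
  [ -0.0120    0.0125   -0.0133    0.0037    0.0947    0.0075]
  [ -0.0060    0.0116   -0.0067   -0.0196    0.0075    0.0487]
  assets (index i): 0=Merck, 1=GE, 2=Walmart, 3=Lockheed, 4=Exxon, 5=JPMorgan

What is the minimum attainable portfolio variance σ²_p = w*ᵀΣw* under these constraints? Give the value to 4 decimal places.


0.0136

g=Σ⁻¹μ = [0.5177  0.5156  2.9364  1.2382  1.8936  1.9890]
h=Σ⁻¹𝟙 = [14.0939  11.7441  15.4256  15.3013  10.2915  26.1684]
a=μᵀg=1.170420  b=𝟙ᵀg=9.090383  c=𝟙ᵀh=93.024808  D=ac−b²=26.243066
λ₁=(c·0.126−b)/D = (93.024808·0.126−9.090383)/26.243066 = 0.100245
λ₂=(a−b·0.126)/D = (1.170420−9.090383·0.126)/26.243066 = 0.000954
w* = 0.100245·g + 0.000954·h:
  w_0 = 0.100245·0.5177 + 0.000954·14.0939 = 0.0653  (Merck)
  w_1 = 0.100245·0.5156 + 0.000954·11.7441 = 0.0629  (GE)
  w_2 = 0.100245·2.9364 + 0.000954·15.4256 = 0.3091  (Walmart)
  w_3 = 0.100245·1.2382 + 0.000954·15.3013 = 0.1387  (Lockheed)
  w_4 = 0.100245·1.8936 + 0.000954·10.2915 = 0.1996  (Exxon)
  w_5 = 0.100245·1.9890 + 0.000954·26.1684 = 0.2244  (JPMorgan)
Σw_i=1.0000  μᵀw=0.1260
σ²=wᵀΣw=λ₁·μ_p+λ₂ = 0.100245·0.126 + 0.000954 = 0.013585 ≈ 0.0136


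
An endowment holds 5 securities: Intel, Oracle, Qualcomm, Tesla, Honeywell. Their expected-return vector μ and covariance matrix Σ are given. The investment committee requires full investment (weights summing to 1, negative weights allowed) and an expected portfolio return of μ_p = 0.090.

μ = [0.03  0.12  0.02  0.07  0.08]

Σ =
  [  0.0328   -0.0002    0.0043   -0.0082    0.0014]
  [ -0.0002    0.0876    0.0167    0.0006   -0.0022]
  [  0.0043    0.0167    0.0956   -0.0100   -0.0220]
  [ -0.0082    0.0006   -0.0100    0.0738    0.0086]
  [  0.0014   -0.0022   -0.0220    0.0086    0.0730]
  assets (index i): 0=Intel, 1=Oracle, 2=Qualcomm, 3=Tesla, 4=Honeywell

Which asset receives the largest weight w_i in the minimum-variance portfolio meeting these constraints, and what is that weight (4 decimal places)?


x=Σ⁻¹μ = [1.0824  1.3400  0.2775  0.9690  1.0850]
y=Σ⁻¹𝟙 = [32.4989  9.3449  12.6359  17.0309  15.1587]
a=μᵀx=0.353458  b=𝟙ᵀx=4.753929  c=𝟙ᵀy=86.669332  D=ac−b²=8.034133
λ₁=(c·0.090−b)/D = (86.669332·0.090−4.753929)/8.034133 = 0.379171
λ₂=(a−b·0.090)/D = (0.353458−4.753929·0.090)/8.034133 = -0.009260
w* = 0.379171·x + -0.009260·y:
  w_0 = 0.379171·1.0824 + -0.009260·32.4989 = 0.1095  (Intel)
  w_1 = 0.379171·1.3400 + -0.009260·9.3449 = 0.4216  (Oracle)
  w_2 = 0.379171·0.2775 + -0.009260·12.6359 = -0.0118  (Qualcomm)
  w_3 = 0.379171·0.9690 + -0.009260·17.0309 = 0.2097  (Tesla)
  w_4 = 0.379171·1.0850 + -0.009260·15.1587 = 0.2710  (Honeywell)
Σw_i=1.0000  μᵀw=0.0900
σ²=wᵀΣw=λ₁·μ_p+λ₂ = 0.379171·0.090 + -0.009260 = 0.024865 ≈ 0.0249

Oracle (0.4216)


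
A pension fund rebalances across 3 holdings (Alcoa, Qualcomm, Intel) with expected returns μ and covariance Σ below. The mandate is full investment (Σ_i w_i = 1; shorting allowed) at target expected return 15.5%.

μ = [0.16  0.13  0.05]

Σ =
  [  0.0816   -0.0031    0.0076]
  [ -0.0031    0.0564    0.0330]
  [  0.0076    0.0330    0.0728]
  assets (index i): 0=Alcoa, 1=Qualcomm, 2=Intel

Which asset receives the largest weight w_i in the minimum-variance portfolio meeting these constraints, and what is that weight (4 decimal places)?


p=Σ⁻¹μ = [2.1528  2.9301  -0.8661]
q=Σ⁻¹𝟙 = [12.3093  15.1363  5.5900]
a=μᵀp=0.682044  b=𝟙ᵀp=4.216711  c=𝟙ᵀq=33.035615  D=ac−b²=4.751101
λ₁=(c·0.155−b)/D = (33.035615·0.155−4.216711)/4.751101 = 0.190232
λ₂=(a−b·0.155)/D = (0.682044−4.216711·0.155)/4.751101 = 0.005989
w* = 0.190232·p + 0.005989·q:
  w_0 = 0.190232·2.1528 + 0.005989·12.3093 = 0.4832  (Alcoa)
  w_1 = 0.190232·2.9301 + 0.005989·15.1363 = 0.6480  (Qualcomm)
  w_2 = 0.190232·-0.8661 + 0.005989·5.5900 = -0.1313  (Intel)
Σw_i=1.0000  μᵀw=0.1550
σ²=wᵀΣw=λ₁·μ_p+λ₂ = 0.190232·0.155 + 0.005989 = 0.035475 ≈ 0.0355

Qualcomm (0.6480)


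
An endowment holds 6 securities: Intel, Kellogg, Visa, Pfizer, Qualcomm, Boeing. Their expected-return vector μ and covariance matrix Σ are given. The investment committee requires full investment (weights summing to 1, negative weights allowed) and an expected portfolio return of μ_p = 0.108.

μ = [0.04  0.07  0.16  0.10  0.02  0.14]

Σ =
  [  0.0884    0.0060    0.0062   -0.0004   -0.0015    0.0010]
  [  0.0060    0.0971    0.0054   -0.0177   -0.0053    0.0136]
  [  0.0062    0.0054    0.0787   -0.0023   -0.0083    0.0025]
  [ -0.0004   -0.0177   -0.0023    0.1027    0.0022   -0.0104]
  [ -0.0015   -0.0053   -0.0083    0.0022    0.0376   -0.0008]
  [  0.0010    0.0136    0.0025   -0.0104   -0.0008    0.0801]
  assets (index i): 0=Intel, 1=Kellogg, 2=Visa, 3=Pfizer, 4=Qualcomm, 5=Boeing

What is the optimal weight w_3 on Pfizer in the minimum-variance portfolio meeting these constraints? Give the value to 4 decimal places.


p=Σ⁻¹μ = [0.2686  0.6362  2.0609  1.2852  1.0493  1.7495]
q=Σ⁻¹𝟙 = [9.9917  11.2031  14.4372  12.5704  31.2792  11.9514]
a=μᵀp=0.779454  b=𝟙ᵀp=7.049656  c=𝟙ᵀq=91.433040  D=ac−b²=21.570166
λ₁=(c·0.108−b)/D = (91.433040·0.108−7.049656)/21.570166 = 0.130973
λ₂=(a−b·0.108)/D = (0.779454−7.049656·0.108)/21.570166 = 0.000839
w* = 0.130973·p + 0.000839·q:
  w_0 = 0.130973·0.2686 + 0.000839·9.9917 = 0.0436  (Intel)
  w_1 = 0.130973·0.6362 + 0.000839·11.2031 = 0.0927  (Kellogg)
  w_2 = 0.130973·2.0609 + 0.000839·14.4372 = 0.2820  (Visa)
  w_3 = 0.130973·1.2852 + 0.000839·12.5704 = 0.1789  (Pfizer)
  w_4 = 0.130973·1.0493 + 0.000839·31.2792 = 0.1637  (Qualcomm)
  w_5 = 0.130973·1.7495 + 0.000839·11.9514 = 0.2392  (Boeing)
Σw_i=1.0000  μᵀw=0.1080
σ²=wᵀΣw=λ₁·μ_p+λ₂ = 0.130973·0.108 + 0.000839 = 0.014984 ≈ 0.0150

0.1789


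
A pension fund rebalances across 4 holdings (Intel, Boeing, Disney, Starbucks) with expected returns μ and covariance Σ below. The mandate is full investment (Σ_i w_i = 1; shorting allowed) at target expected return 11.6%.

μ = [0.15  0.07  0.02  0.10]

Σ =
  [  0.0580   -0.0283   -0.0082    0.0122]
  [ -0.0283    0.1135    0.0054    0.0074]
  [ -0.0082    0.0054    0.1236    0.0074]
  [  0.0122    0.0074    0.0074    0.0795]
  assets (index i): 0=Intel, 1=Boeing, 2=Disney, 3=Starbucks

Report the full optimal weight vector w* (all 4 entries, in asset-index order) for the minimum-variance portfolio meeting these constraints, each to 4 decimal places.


0.5701  0.2510  0.0622  0.1167

g=Σ⁻¹μ = [3.1522  1.3490  0.2747  0.6230]
h=Σ⁻¹𝟙 = [23.8060  13.8895  8.6544  6.8269]
a=μᵀg=0.635060  b=𝟙ᵀg=5.398953  c=𝟙ᵀh=53.176897  D=ac−b²=4.621820
λ₁=(c·0.116−b)/D = (53.176897·0.116−5.398953)/4.621820 = 0.166507
λ₂=(a−b·0.116)/D = (0.635060−5.398953·0.116)/4.621820 = 0.001900
w* = 0.166507·g + 0.001900·h:
  w_0 = 0.166507·3.1522 + 0.001900·23.8060 = 0.5701  (Intel)
  w_1 = 0.166507·1.3490 + 0.001900·13.8895 = 0.2510  (Boeing)
  w_2 = 0.166507·0.2747 + 0.001900·8.6544 = 0.0622  (Disney)
  w_3 = 0.166507·0.6230 + 0.001900·6.8269 = 0.1167  (Starbucks)
Σw_i=1.0000  μᵀw=0.1160
σ²=wᵀΣw=λ₁·μ_p+λ₂ = 0.166507·0.116 + 0.001900 = 0.021215 ≈ 0.0212


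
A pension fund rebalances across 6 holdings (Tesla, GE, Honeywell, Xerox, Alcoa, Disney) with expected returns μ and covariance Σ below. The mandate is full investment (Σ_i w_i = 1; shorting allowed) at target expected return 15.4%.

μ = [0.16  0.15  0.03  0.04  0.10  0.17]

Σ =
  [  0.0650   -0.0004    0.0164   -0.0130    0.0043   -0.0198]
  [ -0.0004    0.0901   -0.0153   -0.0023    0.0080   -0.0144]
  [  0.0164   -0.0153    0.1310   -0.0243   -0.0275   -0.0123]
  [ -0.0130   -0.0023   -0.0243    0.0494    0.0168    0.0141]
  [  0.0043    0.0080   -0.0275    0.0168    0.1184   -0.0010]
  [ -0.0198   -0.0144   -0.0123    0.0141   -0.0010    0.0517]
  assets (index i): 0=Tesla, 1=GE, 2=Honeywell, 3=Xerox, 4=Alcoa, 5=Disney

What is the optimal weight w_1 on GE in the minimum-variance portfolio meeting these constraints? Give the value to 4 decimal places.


0.1927

u=Σ⁻¹μ = [4.0602  2.6763  0.8082  0.5619  0.6719  5.6406]
v=Σ⁻¹𝟙 = [25.6286  18.9269  15.4943  24.1888  6.6702  31.6476]
a=μᵀu=2.123901  b=𝟙ᵀu=14.419106  c=𝟙ᵀv=122.556395  D=ac−b²=52.387010
λ₁=(c·0.154−b)/D = (122.556395·0.154−14.419106)/52.387010 = 0.085032
λ₂=(a−b·0.154)/D = (2.123901−14.419106·0.154)/52.387010 = -0.001845
w* = 0.085032·u + -0.001845·v:
  w_0 = 0.085032·4.0602 + -0.001845·25.6286 = 0.2980  (Tesla)
  w_1 = 0.085032·2.6763 + -0.001845·18.9269 = 0.1927  (GE)
  w_2 = 0.085032·0.8082 + -0.001845·15.4943 = 0.0401  (Honeywell)
  w_3 = 0.085032·0.5619 + -0.001845·24.1888 = 0.0032  (Xerox)
  w_4 = 0.085032·0.6719 + -0.001845·6.6702 = 0.0448  (Alcoa)
  w_5 = 0.085032·5.6406 + -0.001845·31.6476 = 0.4213  (Disney)
Σw_i=1.0000  μᵀw=0.1540
σ²=wᵀΣw=λ₁·μ_p+λ₂ = 0.085032·0.154 + -0.001845 = 0.011250 ≈ 0.0113


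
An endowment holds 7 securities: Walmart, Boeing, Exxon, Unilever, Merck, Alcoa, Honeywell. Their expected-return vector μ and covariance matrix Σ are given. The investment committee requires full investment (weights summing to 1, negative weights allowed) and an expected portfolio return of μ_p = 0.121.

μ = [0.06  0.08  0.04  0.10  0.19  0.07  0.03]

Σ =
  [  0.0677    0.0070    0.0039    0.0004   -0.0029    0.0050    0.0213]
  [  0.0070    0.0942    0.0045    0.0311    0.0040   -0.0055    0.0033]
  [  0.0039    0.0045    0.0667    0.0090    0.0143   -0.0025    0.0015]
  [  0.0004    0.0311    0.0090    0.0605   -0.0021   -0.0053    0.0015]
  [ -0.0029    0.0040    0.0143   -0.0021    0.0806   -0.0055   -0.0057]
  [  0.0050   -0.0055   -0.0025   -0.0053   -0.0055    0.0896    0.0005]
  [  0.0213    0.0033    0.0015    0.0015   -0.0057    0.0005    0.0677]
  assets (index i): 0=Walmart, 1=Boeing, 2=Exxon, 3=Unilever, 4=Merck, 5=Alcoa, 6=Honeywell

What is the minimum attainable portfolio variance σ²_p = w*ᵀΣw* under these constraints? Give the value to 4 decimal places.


p=Σ⁻¹μ = [0.7950  0.1541  -0.2143  1.7677  2.5560  0.9998  0.3589]
q=Σ⁻¹𝟙 = [9.4776  4.6319  9.6946  13.9073  12.8801  12.7328  12.0308]
a=μᵀp=0.794611  b=𝟙ᵀp=6.417163  c=𝟙ᵀq=75.355137  D=ac−b²=18.698043
λ₁=(c·0.121−b)/D = (75.355137·0.121−6.417163)/18.698043 = 0.144443
λ₂=(a−b·0.121)/D = (0.794611−6.417163·0.121)/18.698043 = 0.000970
w* = 0.144443·p + 0.000970·q:
  w_0 = 0.144443·0.7950 + 0.000970·9.4776 = 0.1240  (Walmart)
  w_1 = 0.144443·0.1541 + 0.000970·4.6319 = 0.0267  (Boeing)
  w_2 = 0.144443·-0.2143 + 0.000970·9.6946 = -0.0215  (Exxon)
  w_3 = 0.144443·1.7677 + 0.000970·13.9073 = 0.2688  (Unilever)
  w_4 = 0.144443·2.5560 + 0.000970·12.8801 = 0.3817  (Merck)
  w_5 = 0.144443·0.9998 + 0.000970·12.7328 = 0.1568  (Alcoa)
  w_6 = 0.144443·0.3589 + 0.000970·12.0308 = 0.0635  (Honeywell)
Σw_i=1.0000  μᵀw=0.1210
σ²=wᵀΣw=λ₁·μ_p+λ₂ = 0.144443·0.121 + 0.000970 = 0.018447 ≈ 0.0184

0.0184


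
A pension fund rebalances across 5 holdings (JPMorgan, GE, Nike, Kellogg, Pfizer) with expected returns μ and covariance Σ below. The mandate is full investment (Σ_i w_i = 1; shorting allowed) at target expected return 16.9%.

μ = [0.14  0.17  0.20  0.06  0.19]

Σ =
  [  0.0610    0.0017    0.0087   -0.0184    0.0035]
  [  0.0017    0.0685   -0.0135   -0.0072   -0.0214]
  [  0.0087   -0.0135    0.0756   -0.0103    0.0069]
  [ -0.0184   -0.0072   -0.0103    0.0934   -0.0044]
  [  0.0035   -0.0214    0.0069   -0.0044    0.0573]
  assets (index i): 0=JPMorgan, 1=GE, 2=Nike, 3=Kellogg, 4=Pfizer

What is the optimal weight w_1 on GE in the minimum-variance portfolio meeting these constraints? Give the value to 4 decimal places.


u=Σ⁻¹μ = [2.0462  4.7271  3.0908  1.9738  4.7357]
v=Σ⁻¹𝟙 = [17.6210  27.6068  16.3740  19.3461  26.1999]
a=μᵀu=2.726449  b=𝟙ᵀu=16.573638  c=𝟙ᵀv=107.147794  D=ac−b²=17.447488
λ₁=(c·0.169−b)/D = (107.147794·0.169−16.573638)/17.447488 = 0.087940
λ₂=(a−b·0.169)/D = (2.726449−16.573638·0.169)/17.447488 = -0.004270
w* = 0.087940·u + -0.004270·v:
  w_0 = 0.087940·2.0462 + -0.004270·17.6210 = 0.1047  (JPMorgan)
  w_1 = 0.087940·4.7271 + -0.004270·27.6068 = 0.2978  (GE)
  w_2 = 0.087940·3.0908 + -0.004270·16.3740 = 0.2019  (Nike)
  w_3 = 0.087940·1.9738 + -0.004270·19.3461 = 0.0910  (Kellogg)
  w_4 = 0.087940·4.7357 + -0.004270·26.1999 = 0.3046  (Pfizer)
Σw_i=1.0000  μᵀw=0.1690
σ²=wᵀΣw=λ₁·μ_p+λ₂ = 0.087940·0.169 + -0.004270 = 0.010592 ≈ 0.0106

0.2978


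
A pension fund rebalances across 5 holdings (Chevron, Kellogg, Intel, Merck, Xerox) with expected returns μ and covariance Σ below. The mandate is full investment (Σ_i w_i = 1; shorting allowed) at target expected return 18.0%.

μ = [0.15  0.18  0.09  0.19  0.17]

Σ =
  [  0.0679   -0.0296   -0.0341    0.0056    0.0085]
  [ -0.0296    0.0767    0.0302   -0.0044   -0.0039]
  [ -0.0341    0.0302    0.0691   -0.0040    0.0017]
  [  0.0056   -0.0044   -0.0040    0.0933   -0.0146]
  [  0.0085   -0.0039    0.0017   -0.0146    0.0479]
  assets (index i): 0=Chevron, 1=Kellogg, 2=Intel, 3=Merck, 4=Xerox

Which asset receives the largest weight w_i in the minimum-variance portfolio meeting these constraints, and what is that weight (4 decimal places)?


x=Σ⁻¹μ = [3.9202  3.5172  1.7577  2.6504  3.8852]
y=Σ⁻¹𝟙 = [29.6207  17.8043  21.6083  13.9215  20.5466]
a=μᵀx=2.543367  b=𝟙ᵀx=15.730616  c=𝟙ᵀy=103.501285  D=ac−b²=15.789524
λ₁=(c·0.180−b)/D = (103.501285·0.180−15.730616)/15.789524 = 0.183642
λ₂=(a−b·0.180)/D = (2.543367−15.730616·0.180)/15.789524 = -0.018249
w* = 0.183642·x + -0.018249·y:
  w_0 = 0.183642·3.9202 + -0.018249·29.6207 = 0.1794  (Chevron)
  w_1 = 0.183642·3.5172 + -0.018249·17.8043 = 0.3210  (Kellogg)
  w_2 = 0.183642·1.7577 + -0.018249·21.6083 = -0.0715  (Intel)
  w_3 = 0.183642·2.6504 + -0.018249·13.9215 = 0.2327  (Merck)
  w_4 = 0.183642·3.8852 + -0.018249·20.5466 = 0.3385  (Xerox)
Σw_i=1.0000  μᵀw=0.1800
σ²=wᵀΣw=λ₁·μ_p+λ₂ = 0.183642·0.180 + -0.018249 = 0.014806 ≈ 0.0148

Xerox (0.3385)


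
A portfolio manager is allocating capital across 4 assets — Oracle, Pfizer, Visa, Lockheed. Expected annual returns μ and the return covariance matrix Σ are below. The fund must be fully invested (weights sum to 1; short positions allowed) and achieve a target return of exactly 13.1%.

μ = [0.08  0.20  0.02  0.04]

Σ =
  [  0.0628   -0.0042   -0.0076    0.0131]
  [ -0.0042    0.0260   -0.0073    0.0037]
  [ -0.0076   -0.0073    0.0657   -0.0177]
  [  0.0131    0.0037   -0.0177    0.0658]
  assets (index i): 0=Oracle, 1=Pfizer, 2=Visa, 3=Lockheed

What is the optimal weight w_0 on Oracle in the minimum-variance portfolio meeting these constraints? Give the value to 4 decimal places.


0.1702

x=Σ⁻¹μ = [1.9892  8.4167  1.5086  0.1444]
y=Σ⁻¹𝟙 = [18.9688  46.8065  26.9355  16.0347]
a=μᵀx=1.878420  b=𝟙ᵀx=12.058915  c=𝟙ᵀy=108.745624  D=ac−b²=58.852561
λ₁=(c·0.131−b)/D = (108.745624·0.131−12.058915)/58.852561 = 0.037157
λ₂=(a−b·0.131)/D = (1.878420−12.058915·0.131)/58.852561 = 0.005075
w* = 0.037157·x + 0.005075·y:
  w_0 = 0.037157·1.9892 + 0.005075·18.9688 = 0.1702  (Oracle)
  w_1 = 0.037157·8.4167 + 0.005075·46.8065 = 0.5503  (Pfizer)
  w_2 = 0.037157·1.5086 + 0.005075·26.9355 = 0.1928  (Visa)
  w_3 = 0.037157·0.1444 + 0.005075·16.0347 = 0.0867  (Lockheed)
Σw_i=1.0000  μᵀw=0.1310
σ²=wᵀΣw=λ₁·μ_p+λ₂ = 0.037157·0.131 + 0.005075 = 0.009943 ≈ 0.0099


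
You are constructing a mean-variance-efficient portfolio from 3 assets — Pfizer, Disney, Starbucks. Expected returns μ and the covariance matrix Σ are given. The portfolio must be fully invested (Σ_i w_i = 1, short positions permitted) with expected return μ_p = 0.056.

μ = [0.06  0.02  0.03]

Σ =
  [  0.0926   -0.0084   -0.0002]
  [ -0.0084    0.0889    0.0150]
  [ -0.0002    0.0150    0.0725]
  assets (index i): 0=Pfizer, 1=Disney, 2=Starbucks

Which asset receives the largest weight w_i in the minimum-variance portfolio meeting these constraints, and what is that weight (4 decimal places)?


u=Σ⁻¹μ = [0.6692  0.2260  0.3689]
v=Σ⁻¹𝟙 = [11.7669  10.3904  11.6758]
a=μᵀu=0.055741  b=𝟙ᵀu=1.264096  c=𝟙ᵀv=33.833100  D=ac−b²=0.287936
λ₁=(c·0.056−b)/D = (33.833100·0.056−1.264096)/0.287936 = 2.189926
λ₂=(a−b·0.056)/D = (0.055741−1.264096·0.056)/0.287936 = -0.052265
w* = 2.189926·u + -0.052265·v:
  w_0 = 2.189926·0.6692 + -0.052265·11.7669 = 0.8506  (Pfizer)
  w_1 = 2.189926·0.2260 + -0.052265·10.3904 = -0.0482  (Disney)
  w_2 = 2.189926·0.3689 + -0.052265·11.6758 = 0.1976  (Starbucks)
Σw_i=1.0000  μᵀw=0.0560
σ²=wᵀΣw=λ₁·μ_p+λ₂ = 2.189926·0.056 + -0.052265 = 0.070371 ≈ 0.0704

Pfizer (0.8506)


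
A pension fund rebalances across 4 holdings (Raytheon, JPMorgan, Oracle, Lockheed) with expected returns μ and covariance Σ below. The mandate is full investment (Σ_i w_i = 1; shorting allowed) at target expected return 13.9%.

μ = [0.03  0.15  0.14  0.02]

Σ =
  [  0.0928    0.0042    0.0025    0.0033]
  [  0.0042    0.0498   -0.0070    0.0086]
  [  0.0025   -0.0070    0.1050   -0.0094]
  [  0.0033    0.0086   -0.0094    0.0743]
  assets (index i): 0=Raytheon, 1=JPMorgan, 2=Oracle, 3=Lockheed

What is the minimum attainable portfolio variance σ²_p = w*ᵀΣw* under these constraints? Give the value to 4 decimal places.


0.0275

x=Σ⁻¹μ = [0.1333  3.2036  1.5517  0.0888]
y=Σ⁻¹𝟙 = [9.1709  18.8139  11.6653  12.3498]
a=μᵀx=0.703547  b=𝟙ᵀx=4.977349  c=𝟙ᵀy=51.999941  D=ac−b²=11.810410
λ₁=(c·0.139−b)/D = (51.999941·0.139−4.977349)/11.810410 = 0.190564
λ₂=(a−b·0.139)/D = (0.703547−4.977349·0.139)/11.810410 = 0.000990
w* = 0.190564·x + 0.000990·y:
  w_0 = 0.190564·0.1333 + 0.000990·9.1709 = 0.0345  (Raytheon)
  w_1 = 0.190564·3.2036 + 0.000990·18.8139 = 0.6291  (JPMorgan)
  w_2 = 0.190564·1.5517 + 0.000990·11.6653 = 0.3072  (Oracle)
  w_3 = 0.190564·0.0888 + 0.000990·12.3498 = 0.0291  (Lockheed)
Σw_i=1.0000  μᵀw=0.1390
σ²=wᵀΣw=λ₁·μ_p+λ₂ = 0.190564·0.139 + 0.000990 = 0.027479 ≈ 0.0275


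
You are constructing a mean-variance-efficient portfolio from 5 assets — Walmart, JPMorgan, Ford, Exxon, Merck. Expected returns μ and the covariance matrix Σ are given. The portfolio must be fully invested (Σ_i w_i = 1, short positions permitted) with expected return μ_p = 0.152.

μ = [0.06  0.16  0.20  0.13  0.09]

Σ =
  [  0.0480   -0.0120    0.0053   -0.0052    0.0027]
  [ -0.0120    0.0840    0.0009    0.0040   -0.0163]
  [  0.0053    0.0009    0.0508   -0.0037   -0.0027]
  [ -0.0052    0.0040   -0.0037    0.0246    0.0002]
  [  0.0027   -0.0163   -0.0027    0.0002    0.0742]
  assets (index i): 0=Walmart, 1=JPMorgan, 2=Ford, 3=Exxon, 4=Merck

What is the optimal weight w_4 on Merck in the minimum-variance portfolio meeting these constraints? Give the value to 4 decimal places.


0.0927

u=Σ⁻¹μ = [1.8746  2.1861  4.2295  5.9472  1.7628]
v=Σ⁻¹𝟙 = [26.7696  16.5393  20.8864  46.6248  16.7706]
a=μᵀu=2.239956  b=𝟙ᵀu=16.000321  c=𝟙ᵀv=127.590727  D=ac−b²=29.787330
λ₁=(c·0.152−b)/D = (127.590727·0.152−16.000321)/29.787330 = 0.113923
λ₂=(a−b·0.152)/D = (2.239956−16.000321·0.152)/29.787330 = -0.006449
w* = 0.113923·u + -0.006449·v:
  w_0 = 0.113923·1.8746 + -0.006449·26.7696 = 0.0409  (Walmart)
  w_1 = 0.113923·2.1861 + -0.006449·16.5393 = 0.1424  (JPMorgan)
  w_2 = 0.113923·4.2295 + -0.006449·20.8864 = 0.3472  (Ford)
  w_3 = 0.113923·5.9472 + -0.006449·46.6248 = 0.3768  (Exxon)
  w_4 = 0.113923·1.7628 + -0.006449·16.7706 = 0.0927  (Merck)
Σw_i=1.0000  μᵀw=0.1520
σ²=wᵀΣw=λ₁·μ_p+λ₂ = 0.113923·0.152 + -0.006449 = 0.010868 ≈ 0.0109


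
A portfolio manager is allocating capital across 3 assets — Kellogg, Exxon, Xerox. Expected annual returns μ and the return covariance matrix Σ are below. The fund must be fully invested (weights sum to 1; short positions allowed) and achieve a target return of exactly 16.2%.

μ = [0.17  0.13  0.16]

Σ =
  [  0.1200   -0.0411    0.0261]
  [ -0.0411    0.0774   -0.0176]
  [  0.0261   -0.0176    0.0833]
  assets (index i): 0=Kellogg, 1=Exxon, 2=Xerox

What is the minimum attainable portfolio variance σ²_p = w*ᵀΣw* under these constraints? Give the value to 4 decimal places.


u=Σ⁻¹μ = [2.1026  3.2386  1.9462]
v=Σ⁻¹𝟙 = [13.4377  22.9294  12.6391]
a=μᵀu=1.089863  b=𝟙ᵀu=7.287474  c=𝟙ᵀv=49.006120  D=ac−b²=0.302664
λ₁=(c·0.162−b)/D = (49.006120·0.162−7.287474)/0.302664 = 2.152609
λ₂=(a−b·0.162)/D = (1.089863−7.287474·0.162)/0.302664 = -0.299699
w* = 2.152609·u + -0.299699·v:
  w_0 = 2.152609·2.1026 + -0.299699·13.4377 = 0.4988  (Kellogg)
  w_1 = 2.152609·3.2386 + -0.299699·22.9294 = 0.0996  (Exxon)
  w_2 = 2.152609·1.9462 + -0.299699·12.6391 = 0.4016  (Xerox)
Σw_i=1.0000  μᵀw=0.1620
σ²=wᵀΣw=λ₁·μ_p+λ₂ = 2.152609·0.162 + -0.299699 = 0.049024 ≈ 0.0490

0.0490


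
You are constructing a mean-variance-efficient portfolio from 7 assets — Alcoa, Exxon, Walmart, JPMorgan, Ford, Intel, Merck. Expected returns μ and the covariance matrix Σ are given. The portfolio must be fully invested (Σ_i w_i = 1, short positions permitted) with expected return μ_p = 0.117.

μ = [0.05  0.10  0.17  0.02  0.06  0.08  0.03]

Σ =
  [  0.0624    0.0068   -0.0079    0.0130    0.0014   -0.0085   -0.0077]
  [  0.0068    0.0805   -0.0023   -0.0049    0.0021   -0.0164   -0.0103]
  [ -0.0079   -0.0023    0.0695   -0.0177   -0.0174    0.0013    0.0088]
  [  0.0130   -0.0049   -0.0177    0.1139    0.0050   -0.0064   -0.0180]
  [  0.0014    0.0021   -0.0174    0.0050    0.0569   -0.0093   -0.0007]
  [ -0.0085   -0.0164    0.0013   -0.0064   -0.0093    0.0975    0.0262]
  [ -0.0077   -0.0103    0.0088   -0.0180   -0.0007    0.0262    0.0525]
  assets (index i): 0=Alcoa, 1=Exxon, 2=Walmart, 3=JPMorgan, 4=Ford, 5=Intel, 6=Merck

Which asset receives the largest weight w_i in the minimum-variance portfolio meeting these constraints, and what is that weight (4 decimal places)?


x=Σ⁻¹μ = [1.0651  1.5090  3.2810  0.6167  2.1443  1.3589  0.0356]
y=Σ⁻¹𝟙 = [17.8976  16.8456  24.0038  13.9410  24.8768  12.2577  19.9483]
a=μᵀx=1.012698  b=𝟙ᵀx=10.010583  c=𝟙ᵀy=129.770828  D=ac−b²=31.206925
λ₁=(c·0.117−b)/D = (129.770828·0.117−10.010583)/31.206925 = 0.165752
λ₂=(a−b·0.117)/D = (1.012698−10.010583·0.117)/31.206925 = -0.005080
w* = 0.165752·x + -0.005080·y:
  w_0 = 0.165752·1.0651 + -0.005080·17.8976 = 0.0856  (Alcoa)
  w_1 = 0.165752·1.5090 + -0.005080·16.8456 = 0.1645  (Exxon)
  w_2 = 0.165752·3.2810 + -0.005080·24.0038 = 0.4219  (Walmart)
  w_3 = 0.165752·0.6167 + -0.005080·13.9410 = 0.0314  (JPMorgan)
  w_4 = 0.165752·2.1443 + -0.005080·24.8768 = 0.2290  (Ford)
  w_5 = 0.165752·1.3589 + -0.005080·12.2577 = 0.1630  (Intel)
  w_6 = 0.165752·0.0356 + -0.005080·19.9483 = -0.0954  (Merck)
Σw_i=1.0000  μᵀw=0.1170
σ²=wᵀΣw=λ₁·μ_p+λ₂ = 0.165752·0.117 + -0.005080 = 0.014313 ≈ 0.0143

Walmart (0.4219)


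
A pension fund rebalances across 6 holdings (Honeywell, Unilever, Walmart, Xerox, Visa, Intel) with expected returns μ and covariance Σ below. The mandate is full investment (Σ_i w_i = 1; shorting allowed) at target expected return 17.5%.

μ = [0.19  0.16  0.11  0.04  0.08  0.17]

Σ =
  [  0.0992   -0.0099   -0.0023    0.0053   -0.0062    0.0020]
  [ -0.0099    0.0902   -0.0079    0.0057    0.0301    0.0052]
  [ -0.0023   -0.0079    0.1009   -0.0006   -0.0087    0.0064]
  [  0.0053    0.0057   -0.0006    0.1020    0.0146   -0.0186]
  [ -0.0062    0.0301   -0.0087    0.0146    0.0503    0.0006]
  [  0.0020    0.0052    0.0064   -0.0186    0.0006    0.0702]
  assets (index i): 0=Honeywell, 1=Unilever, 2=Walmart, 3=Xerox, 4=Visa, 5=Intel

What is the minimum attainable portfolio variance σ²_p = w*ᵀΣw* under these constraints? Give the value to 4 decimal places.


u=Σ⁻¹μ = [2.0933  1.6470  1.2051  0.4790  0.9054  2.2493]
v=Σ⁻¹𝟙 = [11.2160  6.3437  11.2095  9.2531  16.5443  14.7439]
a=μᵀu=1.267793  b=𝟙ᵀu=8.579202  c=𝟙ᵀv=69.310401  D=ac−b²=14.268522
λ₁=(c·0.175−b)/D = (69.310401·0.175−8.579202)/14.268522 = 0.248808
λ₂=(a−b·0.175)/D = (1.267793−8.579202·0.175)/14.268522 = -0.016369
w* = 0.248808·u + -0.016369·v:
  w_0 = 0.248808·2.0933 + -0.016369·11.2160 = 0.3372  (Honeywell)
  w_1 = 0.248808·1.6470 + -0.016369·6.3437 = 0.3060  (Unilever)
  w_2 = 0.248808·1.2051 + -0.016369·11.2095 = 0.1163  (Walmart)
  w_3 = 0.248808·0.4790 + -0.016369·9.2531 = -0.0323  (Xerox)
  w_4 = 0.248808·0.9054 + -0.016369·16.5443 = -0.0455  (Visa)
  w_5 = 0.248808·2.2493 + -0.016369·14.7439 = 0.3183  (Intel)
Σw_i=1.0000  μᵀw=0.1750
σ²=wᵀΣw=λ₁·μ_p+λ₂ = 0.248808·0.175 + -0.016369 = 0.027172 ≈ 0.0272

0.0272


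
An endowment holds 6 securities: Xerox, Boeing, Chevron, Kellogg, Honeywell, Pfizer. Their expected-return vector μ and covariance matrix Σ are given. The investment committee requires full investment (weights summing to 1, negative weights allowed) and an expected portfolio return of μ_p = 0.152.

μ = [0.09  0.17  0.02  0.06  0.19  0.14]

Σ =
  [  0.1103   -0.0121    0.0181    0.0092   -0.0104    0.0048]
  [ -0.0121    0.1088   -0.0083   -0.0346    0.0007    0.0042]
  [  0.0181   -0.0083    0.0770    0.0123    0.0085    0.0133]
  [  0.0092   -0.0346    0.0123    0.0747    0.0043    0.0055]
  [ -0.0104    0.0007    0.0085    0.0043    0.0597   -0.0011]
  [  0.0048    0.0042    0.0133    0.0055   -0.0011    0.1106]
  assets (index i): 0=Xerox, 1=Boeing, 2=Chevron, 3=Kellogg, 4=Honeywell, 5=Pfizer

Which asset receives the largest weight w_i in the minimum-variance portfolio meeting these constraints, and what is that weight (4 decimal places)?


Honeywell (0.3771)

g=Σ⁻¹μ = [1.2939  2.0401  -0.6267  1.4104  3.3933  1.1712]
h=Σ⁻¹𝟙 = [9.4999  15.8233  6.8339  17.0115  16.1417  6.5212]
a=μᵀg=1.344048  b=𝟙ᵀg=8.682206  c=𝟙ᵀh=71.831410  D=ac−b²=21.164168
λ₁=(c·0.152−b)/D = (71.831410·0.152−8.682206)/21.164168 = 0.105658
λ₂=(a−b·0.152)/D = (1.344048−8.682206·0.152)/21.164168 = 0.001151
w* = 0.105658·g + 0.001151·h:
  w_0 = 0.105658·1.2939 + 0.001151·9.4999 = 0.1476  (Xerox)
  w_1 = 0.105658·2.0401 + 0.001151·15.8233 = 0.2338  (Boeing)
  w_2 = 0.105658·-0.6267 + 0.001151·6.8339 = -0.0584  (Chevron)
  w_3 = 0.105658·1.4104 + 0.001151·17.0115 = 0.1686  (Kellogg)
  w_4 = 0.105658·3.3933 + 0.001151·16.1417 = 0.3771  (Honeywell)
  w_5 = 0.105658·1.1712 + 0.001151·6.5212 = 0.1312  (Pfizer)
Σw_i=1.0000  μᵀw=0.1520
σ²=wᵀΣw=λ₁·μ_p+λ₂ = 0.105658·0.152 + 0.001151 = 0.017211 ≈ 0.0172


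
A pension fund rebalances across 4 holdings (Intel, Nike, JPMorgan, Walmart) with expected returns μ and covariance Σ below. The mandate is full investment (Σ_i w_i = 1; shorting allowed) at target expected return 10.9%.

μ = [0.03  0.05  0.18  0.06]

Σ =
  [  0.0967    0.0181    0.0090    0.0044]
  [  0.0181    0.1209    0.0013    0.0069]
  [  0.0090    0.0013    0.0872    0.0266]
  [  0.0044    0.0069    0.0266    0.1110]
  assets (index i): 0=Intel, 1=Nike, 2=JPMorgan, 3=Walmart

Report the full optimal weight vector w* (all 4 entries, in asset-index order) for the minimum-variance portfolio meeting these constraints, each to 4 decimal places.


0.1858  0.2004  0.4715  0.1423

p=Σ⁻¹μ = [0.0470  0.3831  2.0462  0.0245]
q=Σ⁻¹𝟙 = [8.0140  6.6243  8.6486  6.2070]
a=μᵀp=0.390349  b=𝟙ᵀp=2.500798  c=𝟙ᵀq=29.493858  D=ac−b²=5.258918
λ₁=(c·0.109−b)/D = (29.493858·0.109−2.500798)/5.258918 = 0.135775
λ₂=(a−b·0.109)/D = (0.390349−2.500798·0.109)/5.258918 = 0.022393
w* = 0.135775·p + 0.022393·q:
  w_0 = 0.135775·0.0470 + 0.022393·8.0140 = 0.1858  (Intel)
  w_1 = 0.135775·0.3831 + 0.022393·6.6243 = 0.2004  (Nike)
  w_2 = 0.135775·2.0462 + 0.022393·8.6486 = 0.4715  (JPMorgan)
  w_3 = 0.135775·0.0245 + 0.022393·6.2070 = 0.1423  (Walmart)
Σw_i=1.0000  μᵀw=0.1090
σ²=wᵀΣw=λ₁·μ_p+λ₂ = 0.135775·0.109 + 0.022393 = 0.037192 ≈ 0.0372


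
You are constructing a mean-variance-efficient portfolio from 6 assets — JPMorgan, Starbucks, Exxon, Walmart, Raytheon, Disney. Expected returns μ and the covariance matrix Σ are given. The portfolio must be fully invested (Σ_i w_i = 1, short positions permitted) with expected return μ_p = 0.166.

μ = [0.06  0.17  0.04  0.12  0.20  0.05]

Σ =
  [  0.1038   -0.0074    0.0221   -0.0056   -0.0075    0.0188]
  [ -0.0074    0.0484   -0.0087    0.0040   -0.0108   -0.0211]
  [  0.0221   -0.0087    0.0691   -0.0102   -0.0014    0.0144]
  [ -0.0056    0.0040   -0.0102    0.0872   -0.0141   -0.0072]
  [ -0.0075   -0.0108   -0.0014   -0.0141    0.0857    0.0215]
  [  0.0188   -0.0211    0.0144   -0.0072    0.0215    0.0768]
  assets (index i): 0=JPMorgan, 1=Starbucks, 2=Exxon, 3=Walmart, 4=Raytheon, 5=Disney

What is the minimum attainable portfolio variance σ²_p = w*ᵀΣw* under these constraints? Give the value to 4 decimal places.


0.0170

p=Σ⁻¹μ = [0.8646  4.7455  1.0694  1.9147  3.1275  0.8466]
q=Σ⁻¹𝟙 = [8.0679  33.1640  15.7874  16.0559  15.8766  14.2578]
a=μᵀp=1.798991  b=𝟙ᵀp=12.568375  c=𝟙ᵀq=103.209665  D=ac−b²=27.709223
λ₁=(c·0.166−b)/D = (103.209665·0.166−12.568375)/27.709223 = 0.164726
λ₂=(a−b·0.166)/D = (1.798991−12.568375·0.166)/27.709223 = -0.010371
w* = 0.164726·p + -0.010371·q:
  w_0 = 0.164726·0.8646 + -0.010371·8.0679 = 0.0588  (JPMorgan)
  w_1 = 0.164726·4.7455 + -0.010371·33.1640 = 0.4378  (Starbucks)
  w_2 = 0.164726·1.0694 + -0.010371·15.7874 = 0.0124  (Exxon)
  w_3 = 0.164726·1.9147 + -0.010371·16.0559 = 0.1489  (Walmart)
  w_4 = 0.164726·3.1275 + -0.010371·15.8766 = 0.3505  (Raytheon)
  w_5 = 0.164726·0.8466 + -0.010371·14.2578 = -0.0084  (Disney)
Σw_i=1.0000  μᵀw=0.1660
σ²=wᵀΣw=λ₁·μ_p+λ₂ = 0.164726·0.166 + -0.010371 = 0.016974 ≈ 0.0170


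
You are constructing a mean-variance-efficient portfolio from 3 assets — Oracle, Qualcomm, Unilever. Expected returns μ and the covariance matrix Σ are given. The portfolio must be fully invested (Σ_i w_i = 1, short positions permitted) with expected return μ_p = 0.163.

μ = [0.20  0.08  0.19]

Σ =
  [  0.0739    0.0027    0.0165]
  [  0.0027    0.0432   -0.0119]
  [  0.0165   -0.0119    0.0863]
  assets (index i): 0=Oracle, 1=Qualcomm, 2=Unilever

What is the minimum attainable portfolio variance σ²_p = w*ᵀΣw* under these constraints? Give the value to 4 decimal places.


0.0266

p=Σ⁻¹μ = [2.1520  2.2978  2.1070]
q=Σ⁻¹𝟙 = [9.5879  26.2323  13.3715]
a=μᵀp=1.014548  b=𝟙ᵀp=6.556746  c=𝟙ᵀq=49.191673  D=ac−b²=6.916382
λ₁=(c·0.163−b)/D = (49.191673·0.163−6.556746)/6.916382 = 0.211309
λ₂=(a−b·0.163)/D = (1.014548−6.556746·0.163)/6.916382 = -0.007837
w* = 0.211309·p + -0.007837·q:
  w_0 = 0.211309·2.1520 + -0.007837·9.5879 = 0.3796  (Oracle)
  w_1 = 0.211309·2.2978 + -0.007837·26.2323 = 0.2800  (Qualcomm)
  w_2 = 0.211309·2.1070 + -0.007837·13.3715 = 0.3404  (Unilever)
Σw_i=1.0000  μᵀw=0.1630
σ²=wᵀΣw=λ₁·μ_p+λ₂ = 0.211309·0.163 + -0.007837 = 0.026607 ≈ 0.0266


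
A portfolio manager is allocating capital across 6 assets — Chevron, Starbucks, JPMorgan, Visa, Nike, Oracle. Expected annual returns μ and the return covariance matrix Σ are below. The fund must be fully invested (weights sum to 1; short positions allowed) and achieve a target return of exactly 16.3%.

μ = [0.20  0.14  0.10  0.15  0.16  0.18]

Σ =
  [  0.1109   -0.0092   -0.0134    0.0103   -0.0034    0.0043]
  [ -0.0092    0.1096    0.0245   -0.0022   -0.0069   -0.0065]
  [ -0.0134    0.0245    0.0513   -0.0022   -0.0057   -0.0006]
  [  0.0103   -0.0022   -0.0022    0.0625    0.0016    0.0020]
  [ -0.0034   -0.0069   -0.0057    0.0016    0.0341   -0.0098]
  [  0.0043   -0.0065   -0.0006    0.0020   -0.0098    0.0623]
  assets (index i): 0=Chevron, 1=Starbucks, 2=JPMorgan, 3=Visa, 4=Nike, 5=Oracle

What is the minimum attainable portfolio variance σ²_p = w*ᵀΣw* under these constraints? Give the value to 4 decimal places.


0.0093

p=Σ⁻¹μ = [2.1276  1.5602  2.6315  1.8999  6.6981  3.9232]
q=Σ⁻¹𝟙 = [11.8133  9.0671  23.7750  13.4056  42.1828  22.6161]
a=μᵀp=2.969961  b=𝟙ᵀp=18.840558  c=𝟙ᵀq=122.860014  D=ac−b²=9.922881
λ₁=(c·0.163−b)/D = (122.860014·0.163−18.840558)/9.922881 = 0.119484
λ₂=(a−b·0.163)/D = (2.969961−18.840558·0.163)/9.922881 = -0.010183
w* = 0.119484·p + -0.010183·q:
  w_0 = 0.119484·2.1276 + -0.010183·11.8133 = 0.1339  (Chevron)
  w_1 = 0.119484·1.5602 + -0.010183·9.0671 = 0.0941  (Starbucks)
  w_2 = 0.119484·2.6315 + -0.010183·23.7750 = 0.0723  (JPMorgan)
  w_3 = 0.119484·1.8999 + -0.010183·13.4056 = 0.0905  (Visa)
  w_4 = 0.119484·6.6981 + -0.010183·42.1828 = 0.3708  (Nike)
  w_5 = 0.119484·3.9232 + -0.010183·22.6161 = 0.2384  (Oracle)
Σw_i=1.0000  μᵀw=0.1630
σ²=wᵀΣw=λ₁·μ_p+λ₂ = 0.119484·0.163 + -0.010183 = 0.009292 ≈ 0.0093


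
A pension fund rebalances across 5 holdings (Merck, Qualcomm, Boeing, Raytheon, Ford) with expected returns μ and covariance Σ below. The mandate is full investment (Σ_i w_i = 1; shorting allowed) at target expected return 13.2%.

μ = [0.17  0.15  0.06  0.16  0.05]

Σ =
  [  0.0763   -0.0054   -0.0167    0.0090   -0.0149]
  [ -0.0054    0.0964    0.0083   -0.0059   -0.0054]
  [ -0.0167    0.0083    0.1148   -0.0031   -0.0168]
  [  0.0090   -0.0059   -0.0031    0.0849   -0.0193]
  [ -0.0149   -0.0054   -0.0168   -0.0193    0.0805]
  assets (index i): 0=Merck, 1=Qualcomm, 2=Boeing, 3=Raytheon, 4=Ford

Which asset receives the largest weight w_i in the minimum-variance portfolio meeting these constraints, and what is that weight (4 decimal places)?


Merck (0.2917)

u=Σ⁻¹μ = [2.7432  1.8609  1.1437  2.2254  2.0259]
v=Σ⁻¹𝟙 = [19.9377  12.5829  14.6566  16.5253  23.9775]
a=μᵀu=1.271465  b=𝟙ᵀu=9.999172  c=𝟙ᵀv=87.680030  D=ac−b²=11.498619
λ₁=(c·0.132−b)/D = (87.680030·0.132−9.999172)/11.498619 = 0.136937
λ₂=(a−b·0.132)/D = (1.271465−9.999172·0.132)/11.498619 = -0.004211
w* = 0.136937·u + -0.004211·v:
  w_0 = 0.136937·2.7432 + -0.004211·19.9377 = 0.2917  (Merck)
  w_1 = 0.136937·1.8609 + -0.004211·12.5829 = 0.2018  (Qualcomm)
  w_2 = 0.136937·1.1437 + -0.004211·14.6566 = 0.0949  (Boeing)
  w_3 = 0.136937·2.2254 + -0.004211·16.5253 = 0.2351  (Raytheon)
  w_4 = 0.136937·2.0259 + -0.004211·23.9775 = 0.1764  (Ford)
Σw_i=1.0000  μᵀw=0.1320
σ²=wᵀΣw=λ₁·μ_p+λ₂ = 0.136937·0.132 + -0.004211 = 0.013864 ≈ 0.0139


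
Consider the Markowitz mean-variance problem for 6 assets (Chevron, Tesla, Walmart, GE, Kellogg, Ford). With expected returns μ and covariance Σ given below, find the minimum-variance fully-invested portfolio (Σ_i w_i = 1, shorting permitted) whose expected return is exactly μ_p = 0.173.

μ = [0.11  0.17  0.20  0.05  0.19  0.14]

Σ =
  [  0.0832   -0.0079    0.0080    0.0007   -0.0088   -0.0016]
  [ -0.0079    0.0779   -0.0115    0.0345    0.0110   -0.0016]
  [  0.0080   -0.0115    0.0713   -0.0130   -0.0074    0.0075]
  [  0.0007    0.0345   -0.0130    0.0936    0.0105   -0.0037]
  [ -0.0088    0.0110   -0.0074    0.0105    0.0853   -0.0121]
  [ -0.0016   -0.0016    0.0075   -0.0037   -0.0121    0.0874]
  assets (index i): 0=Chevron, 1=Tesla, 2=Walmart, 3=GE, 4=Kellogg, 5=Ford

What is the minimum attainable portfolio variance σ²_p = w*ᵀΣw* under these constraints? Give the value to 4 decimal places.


0.0153

x=Σ⁻¹μ = [1.5799  2.5622  3.0864  -0.2158  2.6046  1.7643]
y=Σ⁻¹𝟙 = [13.2363  11.5045  15.8585  7.4958  13.8700  12.7713]
a=μᵀx=1.957716  b=𝟙ᵀx=11.381512  c=𝟙ᵀy=74.736314  D=ac−b²=16.773701
λ₁=(c·0.173−b)/D = (74.736314·0.173−11.381512)/16.773701 = 0.092280
λ₂=(a−b·0.173)/D = (1.957716−11.381512·0.173)/16.773701 = -0.000673
w* = 0.092280·x + -0.000673·y:
  w_0 = 0.092280·1.5799 + -0.000673·13.2363 = 0.1369  (Chevron)
  w_1 = 0.092280·2.5622 + -0.000673·11.5045 = 0.2287  (Tesla)
  w_2 = 0.092280·3.0864 + -0.000673·15.8585 = 0.2741  (Walmart)
  w_3 = 0.092280·-0.2158 + -0.000673·7.4958 = -0.0250  (GE)
  w_4 = 0.092280·2.6046 + -0.000673·13.8700 = 0.2310  (Kellogg)
  w_5 = 0.092280·1.7643 + -0.000673·12.7713 = 0.1542  (Ford)
Σw_i=1.0000  μᵀw=0.1730
σ²=wᵀΣw=λ₁·μ_p+λ₂ = 0.092280·0.173 + -0.000673 = 0.015292 ≈ 0.0153


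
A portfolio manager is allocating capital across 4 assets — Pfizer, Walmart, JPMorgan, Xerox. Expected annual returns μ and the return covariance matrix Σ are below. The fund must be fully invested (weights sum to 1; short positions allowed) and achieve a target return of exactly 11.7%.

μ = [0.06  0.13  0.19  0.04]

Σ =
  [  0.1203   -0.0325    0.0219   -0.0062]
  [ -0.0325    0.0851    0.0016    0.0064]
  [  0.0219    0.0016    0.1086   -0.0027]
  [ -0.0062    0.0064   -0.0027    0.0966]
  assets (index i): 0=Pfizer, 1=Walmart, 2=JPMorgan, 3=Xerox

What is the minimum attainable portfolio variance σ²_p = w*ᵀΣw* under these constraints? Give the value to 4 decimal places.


0.0247

x=Σ⁻¹μ = [0.6974  1.7348  1.5930  0.3884]
y=Σ⁻¹𝟙 = [11.7328  15.3292  6.8719  10.2815]
a=μᵀx=0.585578  b=𝟙ᵀx=4.413682  c=𝟙ᵀy=44.215349  D=ac−b²=6.410944
λ₁=(c·0.117−b)/D = (44.215349·0.117−4.413682)/6.410944 = 0.118471
λ₂=(a−b·0.117)/D = (0.585578−4.413682·0.117)/6.410944 = 0.010790
w* = 0.118471·x + 0.010790·y:
  w_0 = 0.118471·0.6974 + 0.010790·11.7328 = 0.2092  (Pfizer)
  w_1 = 0.118471·1.7348 + 0.010790·15.3292 = 0.3709  (Walmart)
  w_2 = 0.118471·1.5930 + 0.010790·6.8719 = 0.2629  (JPMorgan)
  w_3 = 0.118471·0.3884 + 0.010790·10.2815 = 0.1570  (Xerox)
Σw_i=1.0000  μᵀw=0.1170
σ²=wᵀΣw=λ₁·μ_p+λ₂ = 0.118471·0.117 + 0.010790 = 0.024652 ≈ 0.0247


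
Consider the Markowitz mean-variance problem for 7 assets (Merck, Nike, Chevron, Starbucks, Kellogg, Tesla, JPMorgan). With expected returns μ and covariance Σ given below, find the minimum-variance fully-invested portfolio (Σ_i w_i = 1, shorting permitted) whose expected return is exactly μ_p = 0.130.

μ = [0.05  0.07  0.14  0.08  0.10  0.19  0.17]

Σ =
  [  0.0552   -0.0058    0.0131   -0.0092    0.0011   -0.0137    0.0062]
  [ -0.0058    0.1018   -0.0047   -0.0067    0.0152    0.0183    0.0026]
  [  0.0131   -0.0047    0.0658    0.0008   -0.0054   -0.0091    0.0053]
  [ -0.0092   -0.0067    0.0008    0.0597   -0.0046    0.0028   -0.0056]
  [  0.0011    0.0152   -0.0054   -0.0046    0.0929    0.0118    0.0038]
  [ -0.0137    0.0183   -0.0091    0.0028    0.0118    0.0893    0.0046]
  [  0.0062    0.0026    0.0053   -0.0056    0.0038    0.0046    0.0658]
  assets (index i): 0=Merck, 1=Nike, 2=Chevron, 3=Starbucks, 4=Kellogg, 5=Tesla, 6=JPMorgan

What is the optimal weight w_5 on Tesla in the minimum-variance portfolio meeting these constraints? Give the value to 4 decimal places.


p=Σ⁻¹μ = [0.9834  0.3848  2.1224  1.6823  0.8452  2.1356  2.2498]
q=Σ⁻¹𝟙 = [21.0169  9.3973  12.7040  22.1923  8.8743  11.2836  12.4100]
a=μᵀp=1.380591  b=𝟙ᵀp=10.403617  c=𝟙ᵀq=97.878421  D=ac−b²=26.894828
λ₁=(c·0.130−b)/D = (97.878421·0.130−10.403617)/26.894828 = 0.086283
λ₂=(a−b·0.130)/D = (1.380591−10.403617·0.130)/26.894828 = 0.001046
w* = 0.086283·p + 0.001046·q:
  w_0 = 0.086283·0.9834 + 0.001046·21.0169 = 0.1068  (Merck)
  w_1 = 0.086283·0.3848 + 0.001046·9.3973 = 0.0430  (Nike)
  w_2 = 0.086283·2.1224 + 0.001046·12.7040 = 0.1964  (Chevron)
  w_3 = 0.086283·1.6823 + 0.001046·22.1923 = 0.1684  (Starbucks)
  w_4 = 0.086283·0.8452 + 0.001046·8.8743 = 0.0822  (Kellogg)
  w_5 = 0.086283·2.1356 + 0.001046·11.2836 = 0.1961  (Tesla)
  w_6 = 0.086283·2.2498 + 0.001046·12.4100 = 0.2071  (JPMorgan)
Σw_i=1.0000  μᵀw=0.1300
σ²=wᵀΣw=λ₁·μ_p+λ₂ = 0.086283·0.130 + 0.001046 = 0.012262 ≈ 0.0123

0.1961
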